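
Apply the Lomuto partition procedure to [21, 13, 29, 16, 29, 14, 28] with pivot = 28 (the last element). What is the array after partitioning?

Lomuto partition with pivot = 28:

Initial array: [21, 13, 29, 16, 29, 14, 28]

arr[0]=21 <= 28: swap with position 0, array becomes [21, 13, 29, 16, 29, 14, 28]
arr[1]=13 <= 28: swap with position 1, array becomes [21, 13, 29, 16, 29, 14, 28]
arr[2]=29 > 28: no swap
arr[3]=16 <= 28: swap with position 2, array becomes [21, 13, 16, 29, 29, 14, 28]
arr[4]=29 > 28: no swap
arr[5]=14 <= 28: swap with position 3, array becomes [21, 13, 16, 14, 29, 29, 28]

Place pivot at position 4: [21, 13, 16, 14, 28, 29, 29]
Pivot position: 4

After partitioning with pivot 28, the array becomes [21, 13, 16, 14, 28, 29, 29]. The pivot is placed at index 4. All elements to the left of the pivot are <= 28, and all elements to the right are > 28.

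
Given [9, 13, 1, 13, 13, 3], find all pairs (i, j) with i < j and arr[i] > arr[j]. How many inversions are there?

Finding inversions in [9, 13, 1, 13, 13, 3]:

(0, 2): arr[0]=9 > arr[2]=1
(0, 5): arr[0]=9 > arr[5]=3
(1, 2): arr[1]=13 > arr[2]=1
(1, 5): arr[1]=13 > arr[5]=3
(3, 5): arr[3]=13 > arr[5]=3
(4, 5): arr[4]=13 > arr[5]=3

Total inversions: 6

The array has 6 inversion(s): (0,2), (0,5), (1,2), (1,5), (3,5), (4,5). Each pair (i,j) satisfies i < j and arr[i] > arr[j].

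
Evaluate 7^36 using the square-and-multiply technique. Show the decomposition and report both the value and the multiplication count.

Computing 7^36 by squaring (build up from 7^1; each line after the first costs one multiplication):

7^1 = 7
7^2 = (7^1)^2 = 7^2 = 49
7^4 = (7^2)^2 = 49^2 = 2401
7^8 = (7^4)^2 = 2401^2 = 5764801
7^9 = 7 * 7^8 = 7 * 5764801 = 40353607
7^18 = (7^9)^2 = 40353607^2 = 1628413597910449
7^36 = (7^18)^2 = 1628413597910449^2 = 2651730845859653471779023381601

Result: 2651730845859653471779023381601
Multiplications needed: 6 (6 lines after 7^1)

7^36 = 2651730845859653471779023381601. Using exponentiation by squaring, this requires 6 multiplications. The key idea: if the exponent is even, square the half-power; if odd, multiply by the base once.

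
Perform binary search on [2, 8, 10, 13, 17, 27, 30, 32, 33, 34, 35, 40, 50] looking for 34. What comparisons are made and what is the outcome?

Binary search for 34 in [2, 8, 10, 13, 17, 27, 30, 32, 33, 34, 35, 40, 50]:

lo=0, hi=12, mid=6, arr[mid]=30 -> 30 < 34, search right half
lo=7, hi=12, mid=9, arr[mid]=34 -> Found target at index 9!

Binary search finds 34 at index 9 after 2 comparisons. The search repeatedly halves the search space by comparing with the middle element.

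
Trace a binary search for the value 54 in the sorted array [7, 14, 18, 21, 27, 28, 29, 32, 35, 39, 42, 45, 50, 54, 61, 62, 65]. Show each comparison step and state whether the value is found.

Binary search for 54 in [7, 14, 18, 21, 27, 28, 29, 32, 35, 39, 42, 45, 50, 54, 61, 62, 65]:

lo=0, hi=16, mid=8, arr[mid]=35 -> 35 < 54, search right half
lo=9, hi=16, mid=12, arr[mid]=50 -> 50 < 54, search right half
lo=13, hi=16, mid=14, arr[mid]=61 -> 61 > 54, search left half
lo=13, hi=13, mid=13, arr[mid]=54 -> Found target at index 13!

Binary search finds 54 at index 13 after 4 comparisons. The search repeatedly halves the search space by comparing with the middle element.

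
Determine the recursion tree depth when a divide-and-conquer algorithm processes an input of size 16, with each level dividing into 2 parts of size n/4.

For divide and conquer with division factor 4:

Problem sizes at each level:
Level 0: 16
Level 1: 4
Level 2: 1

The root is level 0 and the size-1 base case is level 2 (the tree spans levels 0 through 2, i.e. 3 levels counting the root), so the depth is the number of divisions: log_4(16) = 2

The recursion tree depth is log_4(16) = 2. At each level, the problem size is divided by 4, so it takes 2 divisions to reduce to a base case of size 1. The algorithm makes 2 recursive calls at each level.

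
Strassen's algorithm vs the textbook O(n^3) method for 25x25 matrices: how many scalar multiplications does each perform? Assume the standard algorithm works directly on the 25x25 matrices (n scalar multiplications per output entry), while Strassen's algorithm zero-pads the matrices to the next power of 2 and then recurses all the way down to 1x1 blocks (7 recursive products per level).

Matrix multiplication for 25x25 matrices:

Strassen's algorithm requires power-of-2 dimensions. Pad 25x25 to 32x32 (next power of 2).

Standard algorithm: 25^3 = 15625 multiplications
Strassen's algorithm: 7^(log2(32)) = 7^5 = 16807 multiplications
Difference: 15625 - 16807 = -1182 (Strassen uses MORE here due to padding overhead — for small or just-over-power-of-2 n, padding can outweigh the per-level savings)

Standard: 15625 multiplications (25^3). Strassen: 16807 multiplications (7^5, after padding to 32x32). Strassen reduces 8 recursive multiplications to 7 at each level.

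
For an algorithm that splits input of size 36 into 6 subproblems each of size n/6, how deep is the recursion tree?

For divide and conquer with division factor 6:

Problem sizes at each level:
Level 0: 36
Level 1: 6
Level 2: 1

The root is level 0 and the size-1 base case is level 2 (the tree spans levels 0 through 2, i.e. 3 levels counting the root), so the depth is the number of divisions: log_6(36) = 2

The recursion tree depth is log_6(36) = 2. At each level, the problem size is divided by 6, so it takes 2 divisions to reduce to a base case of size 1. The algorithm makes 6 recursive calls at each level.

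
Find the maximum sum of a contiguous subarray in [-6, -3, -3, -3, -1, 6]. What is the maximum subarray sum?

Using Kadane's algorithm on [-6, -3, -3, -3, -1, 6]:

Scanning through the array:
Position 1 (value -3): max_ending_here = -3, max_so_far = -3
Position 2 (value -3): max_ending_here = -3, max_so_far = -3
Position 3 (value -3): max_ending_here = -3, max_so_far = -3
Position 4 (value -1): max_ending_here = -1, max_so_far = -1
Position 5 (value 6): max_ending_here = 6, max_so_far = 6

Maximum subarray: [6]
Maximum sum: 6

The maximum subarray is [6] with sum 6. This subarray runs from index 5 to index 5.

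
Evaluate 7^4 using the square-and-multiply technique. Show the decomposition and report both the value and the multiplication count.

Computing 7^4 by squaring (build up from 7^1; each line after the first costs one multiplication):

7^1 = 7
7^2 = (7^1)^2 = 7^2 = 49
7^4 = (7^2)^2 = 49^2 = 2401

Result: 2401
Multiplications needed: 2 (2 lines after 7^1)

7^4 = 2401. Using exponentiation by squaring, this requires 2 multiplications. The key idea: if the exponent is even, square the half-power; if odd, multiply by the base once.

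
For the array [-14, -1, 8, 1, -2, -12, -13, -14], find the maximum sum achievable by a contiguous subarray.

Using Kadane's algorithm on [-14, -1, 8, 1, -2, -12, -13, -14]:

Scanning through the array:
Position 1 (value -1): max_ending_here = -1, max_so_far = -1
Position 2 (value 8): max_ending_here = 8, max_so_far = 8
Position 3 (value 1): max_ending_here = 9, max_so_far = 9
Position 4 (value -2): max_ending_here = 7, max_so_far = 9
Position 5 (value -12): max_ending_here = -5, max_so_far = 9
Position 6 (value -13): max_ending_here = -13, max_so_far = 9
Position 7 (value -14): max_ending_here = -14, max_so_far = 9

Maximum subarray: [8, 1]
Maximum sum: 9

The maximum subarray is [8, 1] with sum 9. This subarray runs from index 2 to index 3.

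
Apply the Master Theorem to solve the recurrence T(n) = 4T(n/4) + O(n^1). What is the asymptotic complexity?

Master Theorem for T(n) = 4T(n/4) + O(n^1):

a = 4, b = 4, c = 1
log_b(a) = log_4(4) = 1.0000

Case 2: c = 1 = log_4(4) = 1.0000
T(n) = O(n^1 log n) = O(n log n)

For T(n) = 4T(n/4) + O(n^1): log_4(4) = 1.0000. This is Case 2 of the Master Theorem (c = log_b(a), equal work at all levels), giving O(n log n).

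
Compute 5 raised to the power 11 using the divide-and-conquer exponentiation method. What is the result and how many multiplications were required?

Computing 5^11 by squaring (build up from 5^1; each line after the first costs one multiplication):

5^1 = 5
5^2 = (5^1)^2 = 5^2 = 25
5^4 = (5^2)^2 = 25^2 = 625
5^5 = 5 * 5^4 = 5 * 625 = 3125
5^10 = (5^5)^2 = 3125^2 = 9765625
5^11 = 5 * 5^10 = 5 * 9765625 = 48828125

Result: 48828125
Multiplications needed: 5 (5 lines after 5^1)

5^11 = 48828125. Using exponentiation by squaring, this requires 5 multiplications. The key idea: if the exponent is even, square the half-power; if odd, multiply by the base once.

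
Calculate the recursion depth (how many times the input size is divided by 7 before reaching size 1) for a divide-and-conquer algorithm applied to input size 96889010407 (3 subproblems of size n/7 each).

For divide and conquer with division factor 7:

Problem sizes at each level:
Level 0: 96889010407
Level 1: 13841287201
Level 2: 1977326743
Level 3: 282475249
Level 4: 40353607
Level 5: 5764801
Level 6: 823543
Level 7: 117649
Level 8: 16807
Level 9: 2401
Level 10: 343
Level 11: 49
Level 12: 7
Level 13: 1

The root is level 0 and the size-1 base case is level 13 (the tree spans levels 0 through 13, i.e. 14 levels counting the root), so the depth is the number of divisions: log_7(96889010407) = 13

The recursion tree depth is log_7(96889010407) = 13. At each level, the problem size is divided by 7, so it takes 13 divisions to reduce to a base case of size 1. The algorithm makes 3 recursive calls at each level.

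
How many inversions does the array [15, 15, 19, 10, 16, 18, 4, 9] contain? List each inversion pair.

Finding inversions in [15, 15, 19, 10, 16, 18, 4, 9]:

(0, 3): arr[0]=15 > arr[3]=10
(0, 6): arr[0]=15 > arr[6]=4
(0, 7): arr[0]=15 > arr[7]=9
(1, 3): arr[1]=15 > arr[3]=10
(1, 6): arr[1]=15 > arr[6]=4
(1, 7): arr[1]=15 > arr[7]=9
(2, 3): arr[2]=19 > arr[3]=10
(2, 4): arr[2]=19 > arr[4]=16
(2, 5): arr[2]=19 > arr[5]=18
(2, 6): arr[2]=19 > arr[6]=4
(2, 7): arr[2]=19 > arr[7]=9
(3, 6): arr[3]=10 > arr[6]=4
(3, 7): arr[3]=10 > arr[7]=9
(4, 6): arr[4]=16 > arr[6]=4
(4, 7): arr[4]=16 > arr[7]=9
(5, 6): arr[5]=18 > arr[6]=4
(5, 7): arr[5]=18 > arr[7]=9

Total inversions: 17

The array has 17 inversion(s): (0,3), (0,6), (0,7), (1,3), (1,6), (1,7), (2,3), (2,4), (2,5), (2,6), (2,7), (3,6), (3,7), (4,6), (4,7), (5,6), (5,7). Each pair (i,j) satisfies i < j and arr[i] > arr[j].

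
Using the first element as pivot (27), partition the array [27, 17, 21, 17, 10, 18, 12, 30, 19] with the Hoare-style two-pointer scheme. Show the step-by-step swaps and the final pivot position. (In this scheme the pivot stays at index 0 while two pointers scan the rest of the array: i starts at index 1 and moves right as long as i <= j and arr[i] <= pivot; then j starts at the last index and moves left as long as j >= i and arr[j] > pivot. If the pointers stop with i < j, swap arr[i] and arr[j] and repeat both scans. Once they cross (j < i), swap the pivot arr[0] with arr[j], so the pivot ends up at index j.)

Hoare-style two-pointer partition with pivot = 27:

Initial array: [27, 17, 21, 17, 10, 18, 12, 30, 19]

Pointers start at i = 1, j = 8.
i stops at index 7 (arr[7]=30 > 27), j stops at index 8 (arr[8]=19 <= 27): swap arr[7] and arr[8], array becomes [27, 17, 21, 17, 10, 18, 12, 19, 30]
i ends at 8, j ends at 7: the pointers have crossed (j < i), so scanning stops.

Swap pivot arr[0] with arr[7] to place pivot at position 7: [19, 17, 21, 17, 10, 18, 12, 27, 30]
Pivot position: 7

After partitioning with pivot 27, the array becomes [19, 17, 21, 17, 10, 18, 12, 27, 30]. The pivot is placed at index 7. All elements to the left of the pivot are <= 27, and all elements to the right are > 27.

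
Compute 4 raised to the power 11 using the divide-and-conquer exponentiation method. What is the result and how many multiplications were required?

Computing 4^11 by squaring (build up from 4^1; each line after the first costs one multiplication):

4^1 = 4
4^2 = (4^1)^2 = 4^2 = 16
4^4 = (4^2)^2 = 16^2 = 256
4^5 = 4 * 4^4 = 4 * 256 = 1024
4^10 = (4^5)^2 = 1024^2 = 1048576
4^11 = 4 * 4^10 = 4 * 1048576 = 4194304

Result: 4194304
Multiplications needed: 5 (5 lines after 4^1)

4^11 = 4194304. Using exponentiation by squaring, this requires 5 multiplications. The key idea: if the exponent is even, square the half-power; if odd, multiply by the base once.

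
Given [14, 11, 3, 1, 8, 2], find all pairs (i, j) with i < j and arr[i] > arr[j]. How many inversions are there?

Finding inversions in [14, 11, 3, 1, 8, 2]:

(0, 1): arr[0]=14 > arr[1]=11
(0, 2): arr[0]=14 > arr[2]=3
(0, 3): arr[0]=14 > arr[3]=1
(0, 4): arr[0]=14 > arr[4]=8
(0, 5): arr[0]=14 > arr[5]=2
(1, 2): arr[1]=11 > arr[2]=3
(1, 3): arr[1]=11 > arr[3]=1
(1, 4): arr[1]=11 > arr[4]=8
(1, 5): arr[1]=11 > arr[5]=2
(2, 3): arr[2]=3 > arr[3]=1
(2, 5): arr[2]=3 > arr[5]=2
(4, 5): arr[4]=8 > arr[5]=2

Total inversions: 12

The array has 12 inversion(s): (0,1), (0,2), (0,3), (0,4), (0,5), (1,2), (1,3), (1,4), (1,5), (2,3), (2,5), (4,5). Each pair (i,j) satisfies i < j and arr[i] > arr[j].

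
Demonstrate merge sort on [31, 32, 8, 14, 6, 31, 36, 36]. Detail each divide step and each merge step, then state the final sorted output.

Merge sort trace:

Split: [31, 32, 8, 14, 6, 31, 36, 36] -> [31, 32, 8, 14] and [6, 31, 36, 36]
  Split: [31, 32, 8, 14] -> [31, 32] and [8, 14]
    Split: [31, 32] -> [31] and [32]
    Merge: [31] + [32] -> [31, 32]
    Split: [8, 14] -> [8] and [14]
    Merge: [8] + [14] -> [8, 14]
  Merge: [31, 32] + [8, 14] -> [8, 14, 31, 32]
  Split: [6, 31, 36, 36] -> [6, 31] and [36, 36]
    Split: [6, 31] -> [6] and [31]
    Merge: [6] + [31] -> [6, 31]
    Split: [36, 36] -> [36] and [36]
    Merge: [36] + [36] -> [36, 36]
  Merge: [6, 31] + [36, 36] -> [6, 31, 36, 36]
Merge: [8, 14, 31, 32] + [6, 31, 36, 36] -> [6, 8, 14, 31, 31, 32, 36, 36]

Final sorted array: [6, 8, 14, 31, 31, 32, 36, 36]

The merge sort proceeds by recursively splitting the array and merging sorted halves.
After all merges, the sorted array is [6, 8, 14, 31, 31, 32, 36, 36].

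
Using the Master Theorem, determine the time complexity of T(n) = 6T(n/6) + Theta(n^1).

Master Theorem for T(n) = 6T(n/6) + O(n^1):

a = 6, b = 6, c = 1
log_b(a) = log_6(6) = 1.0000

Case 2: c = 1 = log_6(6) = 1.0000
T(n) = O(n^1 log n) = O(n log n)

For T(n) = 6T(n/6) + O(n^1): log_6(6) = 1.0000. This is Case 2 of the Master Theorem (c = log_b(a), equal work at all levels), giving O(n log n).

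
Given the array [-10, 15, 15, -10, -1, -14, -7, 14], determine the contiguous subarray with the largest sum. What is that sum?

Using Kadane's algorithm on [-10, 15, 15, -10, -1, -14, -7, 14]:

Scanning through the array:
Position 1 (value 15): max_ending_here = 15, max_so_far = 15
Position 2 (value 15): max_ending_here = 30, max_so_far = 30
Position 3 (value -10): max_ending_here = 20, max_so_far = 30
Position 4 (value -1): max_ending_here = 19, max_so_far = 30
Position 5 (value -14): max_ending_here = 5, max_so_far = 30
Position 6 (value -7): max_ending_here = -2, max_so_far = 30
Position 7 (value 14): max_ending_here = 14, max_so_far = 30

Maximum subarray: [15, 15]
Maximum sum: 30

The maximum subarray is [15, 15] with sum 30. This subarray runs from index 1 to index 2.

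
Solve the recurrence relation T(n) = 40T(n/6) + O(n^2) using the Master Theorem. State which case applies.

Master Theorem for T(n) = 40T(n/6) + O(n^2):

a = 40, b = 6, c = 2
log_b(a) = log_6(40) = 2.0588

Case 1: c = 2 < log_6(40) = 2.0588
T(n) = O(n^(log_6 40))

For T(n) = 40T(n/6) + O(n^2): log_6(40) = 2.0588. This is Case 1 of the Master Theorem (c < log_b(a), work dominated by leaves), giving O(n^(log_6 40)).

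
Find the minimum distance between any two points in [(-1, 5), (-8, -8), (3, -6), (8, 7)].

Computing all pairwise distances among 4 points:

d((-1, 5), (-8, -8)) = 14.7648
d((-1, 5), (3, -6)) = 11.7047
d((-1, 5), (8, 7)) = 9.2195 <-- minimum
d((-8, -8), (3, -6)) = 11.1803
d((-8, -8), (8, 7)) = 21.9317
d((3, -6), (8, 7)) = 13.9284

Closest pair: (-1, 5) and (8, 7) with distance 9.2195

The closest pair is (-1, 5) and (8, 7) with Euclidean distance 9.2195. For 4 points, brute-force pairwise comparison is shown above. For large n, the divide-and-conquer algorithm (sort by x, recurse on halves, check the dividing strip) achieves O(n log n).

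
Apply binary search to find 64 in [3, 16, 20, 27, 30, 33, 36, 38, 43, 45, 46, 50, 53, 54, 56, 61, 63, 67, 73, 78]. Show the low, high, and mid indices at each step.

Binary search for 64 in [3, 16, 20, 27, 30, 33, 36, 38, 43, 45, 46, 50, 53, 54, 56, 61, 63, 67, 73, 78]:

lo=0, hi=19, mid=9, arr[mid]=45 -> 45 < 64, search right half
lo=10, hi=19, mid=14, arr[mid]=56 -> 56 < 64, search right half
lo=15, hi=19, mid=17, arr[mid]=67 -> 67 > 64, search left half
lo=15, hi=16, mid=15, arr[mid]=61 -> 61 < 64, search right half
lo=16, hi=16, mid=16, arr[mid]=63 -> 63 < 64, search right half
lo=17 > hi=16, target 64 not found

Binary search determines that 64 is not in the array after 5 comparisons. The search space was exhausted without finding the target.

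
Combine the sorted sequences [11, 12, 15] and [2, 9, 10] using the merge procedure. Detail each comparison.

Merging process:

Compare 11 vs 2: take 2 from right. Merged: [2]
Compare 11 vs 9: take 9 from right. Merged: [2, 9]
Compare 11 vs 10: take 10 from right. Merged: [2, 9, 10]
Append remaining from left: [11, 12, 15]. Merged: [2, 9, 10, 11, 12, 15]

Final merged array: [2, 9, 10, 11, 12, 15]
Total comparisons: 3

The merged array is [2, 9, 10, 11, 12, 15], requiring 3 comparisons. The merge step runs in O(n) time where n is the total number of elements.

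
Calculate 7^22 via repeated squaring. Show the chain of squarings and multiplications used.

Computing 7^22 by squaring (build up from 7^1; each line after the first costs one multiplication):

7^1 = 7
7^2 = (7^1)^2 = 7^2 = 49
7^4 = (7^2)^2 = 49^2 = 2401
7^5 = 7 * 7^4 = 7 * 2401 = 16807
7^10 = (7^5)^2 = 16807^2 = 282475249
7^11 = 7 * 7^10 = 7 * 282475249 = 1977326743
7^22 = (7^11)^2 = 1977326743^2 = 3909821048582988049

Result: 3909821048582988049
Multiplications needed: 6 (6 lines after 7^1)

7^22 = 3909821048582988049. Using exponentiation by squaring, this requires 6 multiplications. The key idea: if the exponent is even, square the half-power; if odd, multiply by the base once.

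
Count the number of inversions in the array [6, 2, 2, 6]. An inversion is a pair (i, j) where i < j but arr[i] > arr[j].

Finding inversions in [6, 2, 2, 6]:

(0, 1): arr[0]=6 > arr[1]=2
(0, 2): arr[0]=6 > arr[2]=2

Total inversions: 2

The array has 2 inversion(s): (0,1), (0,2). Each pair (i,j) satisfies i < j and arr[i] > arr[j].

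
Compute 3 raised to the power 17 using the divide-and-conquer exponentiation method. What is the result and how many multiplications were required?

Computing 3^17 by squaring (build up from 3^1; each line after the first costs one multiplication):

3^1 = 3
3^2 = (3^1)^2 = 3^2 = 9
3^4 = (3^2)^2 = 9^2 = 81
3^8 = (3^4)^2 = 81^2 = 6561
3^16 = (3^8)^2 = 6561^2 = 43046721
3^17 = 3 * 3^16 = 3 * 43046721 = 129140163

Result: 129140163
Multiplications needed: 5 (5 lines after 3^1)

3^17 = 129140163. Using exponentiation by squaring, this requires 5 multiplications. The key idea: if the exponent is even, square the half-power; if odd, multiply by the base once.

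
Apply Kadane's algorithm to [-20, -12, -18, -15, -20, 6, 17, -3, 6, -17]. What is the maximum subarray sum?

Using Kadane's algorithm on [-20, -12, -18, -15, -20, 6, 17, -3, 6, -17]:

Scanning through the array:
Position 1 (value -12): max_ending_here = -12, max_so_far = -12
Position 2 (value -18): max_ending_here = -18, max_so_far = -12
Position 3 (value -15): max_ending_here = -15, max_so_far = -12
Position 4 (value -20): max_ending_here = -20, max_so_far = -12
Position 5 (value 6): max_ending_here = 6, max_so_far = 6
Position 6 (value 17): max_ending_here = 23, max_so_far = 23
Position 7 (value -3): max_ending_here = 20, max_so_far = 23
Position 8 (value 6): max_ending_here = 26, max_so_far = 26
Position 9 (value -17): max_ending_here = 9, max_so_far = 26

Maximum subarray: [6, 17, -3, 6]
Maximum sum: 26

The maximum subarray is [6, 17, -3, 6] with sum 26. This subarray runs from index 5 to index 8.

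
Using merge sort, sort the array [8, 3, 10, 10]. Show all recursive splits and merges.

Merge sort trace:

Split: [8, 3, 10, 10] -> [8, 3] and [10, 10]
  Split: [8, 3] -> [8] and [3]
  Merge: [8] + [3] -> [3, 8]
  Split: [10, 10] -> [10] and [10]
  Merge: [10] + [10] -> [10, 10]
Merge: [3, 8] + [10, 10] -> [3, 8, 10, 10]

Final sorted array: [3, 8, 10, 10]

The merge sort proceeds by recursively splitting the array and merging sorted halves.
After all merges, the sorted array is [3, 8, 10, 10].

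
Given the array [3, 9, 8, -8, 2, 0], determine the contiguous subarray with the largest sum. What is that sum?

Using Kadane's algorithm on [3, 9, 8, -8, 2, 0]:

Scanning through the array:
Position 1 (value 9): max_ending_here = 12, max_so_far = 12
Position 2 (value 8): max_ending_here = 20, max_so_far = 20
Position 3 (value -8): max_ending_here = 12, max_so_far = 20
Position 4 (value 2): max_ending_here = 14, max_so_far = 20
Position 5 (value 0): max_ending_here = 14, max_so_far = 20

Maximum subarray: [3, 9, 8]
Maximum sum: 20

The maximum subarray is [3, 9, 8] with sum 20. This subarray runs from index 0 to index 2.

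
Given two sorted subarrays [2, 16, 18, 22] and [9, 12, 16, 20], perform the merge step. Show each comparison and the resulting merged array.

Merging process:

Compare 2 vs 9: take 2 from left. Merged: [2]
Compare 16 vs 9: take 9 from right. Merged: [2, 9]
Compare 16 vs 12: take 12 from right. Merged: [2, 9, 12]
Compare 16 vs 16: take 16 from left. Merged: [2, 9, 12, 16]
Compare 18 vs 16: take 16 from right. Merged: [2, 9, 12, 16, 16]
Compare 18 vs 20: take 18 from left. Merged: [2, 9, 12, 16, 16, 18]
Compare 22 vs 20: take 20 from right. Merged: [2, 9, 12, 16, 16, 18, 20]
Append remaining from left: [22]. Merged: [2, 9, 12, 16, 16, 18, 20, 22]

Final merged array: [2, 9, 12, 16, 16, 18, 20, 22]
Total comparisons: 7

The merged array is [2, 9, 12, 16, 16, 18, 20, 22], requiring 7 comparisons. The merge step runs in O(n) time where n is the total number of elements.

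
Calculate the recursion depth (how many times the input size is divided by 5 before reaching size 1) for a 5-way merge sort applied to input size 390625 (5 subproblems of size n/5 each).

For divide and conquer with division factor 5:

Problem sizes at each level:
Level 0: 390625
Level 1: 78125
Level 2: 15625
Level 3: 3125
Level 4: 625
Level 5: 125
Level 6: 25
Level 7: 5
Level 8: 1

The root is level 0 and the size-1 base case is level 8 (the tree spans levels 0 through 8, i.e. 9 levels counting the root), so the depth is the number of divisions: log_5(390625) = 8

The recursion tree depth is log_5(390625) = 8. At each level, the problem size is divided by 5, so it takes 8 divisions to reduce to a base case of size 1. The algorithm makes 5 recursive calls at each level.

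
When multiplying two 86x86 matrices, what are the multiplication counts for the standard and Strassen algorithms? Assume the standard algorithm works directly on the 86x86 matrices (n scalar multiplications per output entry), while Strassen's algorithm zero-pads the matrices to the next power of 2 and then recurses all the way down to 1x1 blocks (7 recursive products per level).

Matrix multiplication for 86x86 matrices:

Strassen's algorithm requires power-of-2 dimensions. Pad 86x86 to 128x128 (next power of 2).

Standard algorithm: 86^3 = 636056 multiplications
Strassen's algorithm: 7^(log2(128)) = 7^7 = 823543 multiplications
Difference: 636056 - 823543 = -187487 (Strassen uses MORE here due to padding overhead — for small or just-over-power-of-2 n, padding can outweigh the per-level savings)

Standard: 636056 multiplications (86^3). Strassen: 823543 multiplications (7^7, after padding to 128x128). Strassen reduces 8 recursive multiplications to 7 at each level.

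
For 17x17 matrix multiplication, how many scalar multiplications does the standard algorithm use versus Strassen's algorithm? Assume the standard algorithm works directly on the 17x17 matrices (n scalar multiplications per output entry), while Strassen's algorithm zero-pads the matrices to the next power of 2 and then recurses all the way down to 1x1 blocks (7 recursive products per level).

Matrix multiplication for 17x17 matrices:

Strassen's algorithm requires power-of-2 dimensions. Pad 17x17 to 32x32 (next power of 2).

Standard algorithm: 17^3 = 4913 multiplications
Strassen's algorithm: 7^(log2(32)) = 7^5 = 16807 multiplications
Difference: 4913 - 16807 = -11894 (Strassen uses MORE here due to padding overhead — for small or just-over-power-of-2 n, padding can outweigh the per-level savings)

Standard: 4913 multiplications (17^3). Strassen: 16807 multiplications (7^5, after padding to 32x32). Strassen reduces 8 recursive multiplications to 7 at each level.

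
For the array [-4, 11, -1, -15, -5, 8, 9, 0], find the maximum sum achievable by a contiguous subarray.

Using Kadane's algorithm on [-4, 11, -1, -15, -5, 8, 9, 0]:

Scanning through the array:
Position 1 (value 11): max_ending_here = 11, max_so_far = 11
Position 2 (value -1): max_ending_here = 10, max_so_far = 11
Position 3 (value -15): max_ending_here = -5, max_so_far = 11
Position 4 (value -5): max_ending_here = -5, max_so_far = 11
Position 5 (value 8): max_ending_here = 8, max_so_far = 11
Position 6 (value 9): max_ending_here = 17, max_so_far = 17
Position 7 (value 0): max_ending_here = 17, max_so_far = 17

Maximum subarray: [8, 9]
Maximum sum: 17

The maximum subarray is [8, 9] with sum 17. This subarray runs from index 5 to index 6.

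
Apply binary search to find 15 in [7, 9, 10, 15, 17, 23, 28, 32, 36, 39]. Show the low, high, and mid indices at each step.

Binary search for 15 in [7, 9, 10, 15, 17, 23, 28, 32, 36, 39]:

lo=0, hi=9, mid=4, arr[mid]=17 -> 17 > 15, search left half
lo=0, hi=3, mid=1, arr[mid]=9 -> 9 < 15, search right half
lo=2, hi=3, mid=2, arr[mid]=10 -> 10 < 15, search right half
lo=3, hi=3, mid=3, arr[mid]=15 -> Found target at index 3!

Binary search finds 15 at index 3 after 4 comparisons. The search repeatedly halves the search space by comparing with the middle element.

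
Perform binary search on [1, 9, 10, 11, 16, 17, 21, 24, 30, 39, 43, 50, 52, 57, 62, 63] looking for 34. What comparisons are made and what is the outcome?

Binary search for 34 in [1, 9, 10, 11, 16, 17, 21, 24, 30, 39, 43, 50, 52, 57, 62, 63]:

lo=0, hi=15, mid=7, arr[mid]=24 -> 24 < 34, search right half
lo=8, hi=15, mid=11, arr[mid]=50 -> 50 > 34, search left half
lo=8, hi=10, mid=9, arr[mid]=39 -> 39 > 34, search left half
lo=8, hi=8, mid=8, arr[mid]=30 -> 30 < 34, search right half
lo=9 > hi=8, target 34 not found

Binary search determines that 34 is not in the array after 4 comparisons. The search space was exhausted without finding the target.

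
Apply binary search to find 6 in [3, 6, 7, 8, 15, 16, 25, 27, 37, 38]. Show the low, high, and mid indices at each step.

Binary search for 6 in [3, 6, 7, 8, 15, 16, 25, 27, 37, 38]:

lo=0, hi=9, mid=4, arr[mid]=15 -> 15 > 6, search left half
lo=0, hi=3, mid=1, arr[mid]=6 -> Found target at index 1!

Binary search finds 6 at index 1 after 2 comparisons. The search repeatedly halves the search space by comparing with the middle element.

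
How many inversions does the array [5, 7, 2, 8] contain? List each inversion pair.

Finding inversions in [5, 7, 2, 8]:

(0, 2): arr[0]=5 > arr[2]=2
(1, 2): arr[1]=7 > arr[2]=2

Total inversions: 2

The array has 2 inversion(s): (0,2), (1,2). Each pair (i,j) satisfies i < j and arr[i] > arr[j].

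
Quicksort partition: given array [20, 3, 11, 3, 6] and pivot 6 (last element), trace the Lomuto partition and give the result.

Lomuto partition with pivot = 6:

Initial array: [20, 3, 11, 3, 6]

arr[0]=20 > 6: no swap
arr[1]=3 <= 6: swap with position 0, array becomes [3, 20, 11, 3, 6]
arr[2]=11 > 6: no swap
arr[3]=3 <= 6: swap with position 1, array becomes [3, 3, 11, 20, 6]

Place pivot at position 2: [3, 3, 6, 20, 11]
Pivot position: 2

After partitioning with pivot 6, the array becomes [3, 3, 6, 20, 11]. The pivot is placed at index 2. All elements to the left of the pivot are <= 6, and all elements to the right are > 6.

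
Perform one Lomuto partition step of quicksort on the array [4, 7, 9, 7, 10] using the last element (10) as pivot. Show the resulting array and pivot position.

Lomuto partition with pivot = 10:

Initial array: [4, 7, 9, 7, 10]

arr[0]=4 <= 10: swap with position 0, array becomes [4, 7, 9, 7, 10]
arr[1]=7 <= 10: swap with position 1, array becomes [4, 7, 9, 7, 10]
arr[2]=9 <= 10: swap with position 2, array becomes [4, 7, 9, 7, 10]
arr[3]=7 <= 10: swap with position 3, array becomes [4, 7, 9, 7, 10]

Place pivot at position 4: [4, 7, 9, 7, 10]
Pivot position: 4

After partitioning with pivot 10, the array becomes [4, 7, 9, 7, 10]. The pivot is placed at index 4. All elements to the left of the pivot are <= 10, and all elements to the right are > 10.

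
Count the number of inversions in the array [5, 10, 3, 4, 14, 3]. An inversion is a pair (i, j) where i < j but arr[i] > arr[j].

Finding inversions in [5, 10, 3, 4, 14, 3]:

(0, 2): arr[0]=5 > arr[2]=3
(0, 3): arr[0]=5 > arr[3]=4
(0, 5): arr[0]=5 > arr[5]=3
(1, 2): arr[1]=10 > arr[2]=3
(1, 3): arr[1]=10 > arr[3]=4
(1, 5): arr[1]=10 > arr[5]=3
(3, 5): arr[3]=4 > arr[5]=3
(4, 5): arr[4]=14 > arr[5]=3

Total inversions: 8

The array has 8 inversion(s): (0,2), (0,3), (0,5), (1,2), (1,3), (1,5), (3,5), (4,5). Each pair (i,j) satisfies i < j and arr[i] > arr[j].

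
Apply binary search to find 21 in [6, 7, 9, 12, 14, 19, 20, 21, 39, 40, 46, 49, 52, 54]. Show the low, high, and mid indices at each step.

Binary search for 21 in [6, 7, 9, 12, 14, 19, 20, 21, 39, 40, 46, 49, 52, 54]:

lo=0, hi=13, mid=6, arr[mid]=20 -> 20 < 21, search right half
lo=7, hi=13, mid=10, arr[mid]=46 -> 46 > 21, search left half
lo=7, hi=9, mid=8, arr[mid]=39 -> 39 > 21, search left half
lo=7, hi=7, mid=7, arr[mid]=21 -> Found target at index 7!

Binary search finds 21 at index 7 after 4 comparisons. The search repeatedly halves the search space by comparing with the middle element.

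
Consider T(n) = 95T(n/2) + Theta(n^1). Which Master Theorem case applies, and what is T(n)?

Master Theorem for T(n) = 95T(n/2) + O(n^1):

a = 95, b = 2, c = 1
log_b(a) = log_2(95) = 6.5699

Case 1: c = 1 < log_2(95) = 6.5699
T(n) = O(n^(log_2 95))

For T(n) = 95T(n/2) + O(n^1): log_2(95) = 6.5699. This is Case 1 of the Master Theorem (c < log_b(a), work dominated by leaves), giving O(n^(log_2 95)).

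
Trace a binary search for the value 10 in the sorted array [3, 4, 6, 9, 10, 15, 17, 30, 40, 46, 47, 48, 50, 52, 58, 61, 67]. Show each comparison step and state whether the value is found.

Binary search for 10 in [3, 4, 6, 9, 10, 15, 17, 30, 40, 46, 47, 48, 50, 52, 58, 61, 67]:

lo=0, hi=16, mid=8, arr[mid]=40 -> 40 > 10, search left half
lo=0, hi=7, mid=3, arr[mid]=9 -> 9 < 10, search right half
lo=4, hi=7, mid=5, arr[mid]=15 -> 15 > 10, search left half
lo=4, hi=4, mid=4, arr[mid]=10 -> Found target at index 4!

Binary search finds 10 at index 4 after 4 comparisons. The search repeatedly halves the search space by comparing with the middle element.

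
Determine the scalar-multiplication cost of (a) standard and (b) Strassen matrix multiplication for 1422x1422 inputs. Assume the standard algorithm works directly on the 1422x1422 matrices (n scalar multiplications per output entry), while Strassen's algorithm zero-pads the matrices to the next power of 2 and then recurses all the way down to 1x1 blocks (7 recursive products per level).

Matrix multiplication for 1422x1422 matrices:

Strassen's algorithm requires power-of-2 dimensions. Pad 1422x1422 to 2048x2048 (next power of 2).

Standard algorithm: 1422^3 = 2875403448 multiplications
Strassen's algorithm: 7^(log2(2048)) = 7^11 = 1977326743 multiplications
Savings: 2875403448 - 1977326743 = 898076705 multiplications

Standard: 2875403448 multiplications (1422^3). Strassen: 1977326743 multiplications (7^11, after padding to 2048x2048). Strassen reduces 8 recursive multiplications to 7 at each level.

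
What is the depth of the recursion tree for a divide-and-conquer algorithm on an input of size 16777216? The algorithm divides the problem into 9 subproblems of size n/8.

For divide and conquer with division factor 8:

Problem sizes at each level:
Level 0: 16777216
Level 1: 2097152
Level 2: 262144
Level 3: 32768
Level 4: 4096
Level 5: 512
Level 6: 64
Level 7: 8
Level 8: 1

The root is level 0 and the size-1 base case is level 8 (the tree spans levels 0 through 8, i.e. 9 levels counting the root), so the depth is the number of divisions: log_8(16777216) = 8

The recursion tree depth is log_8(16777216) = 8. At each level, the problem size is divided by 8, so it takes 8 divisions to reduce to a base case of size 1. The algorithm makes 9 recursive calls at each level.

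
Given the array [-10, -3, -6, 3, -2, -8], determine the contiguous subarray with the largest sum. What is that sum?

Using Kadane's algorithm on [-10, -3, -6, 3, -2, -8]:

Scanning through the array:
Position 1 (value -3): max_ending_here = -3, max_so_far = -3
Position 2 (value -6): max_ending_here = -6, max_so_far = -3
Position 3 (value 3): max_ending_here = 3, max_so_far = 3
Position 4 (value -2): max_ending_here = 1, max_so_far = 3
Position 5 (value -8): max_ending_here = -7, max_so_far = 3

Maximum subarray: [3]
Maximum sum: 3

The maximum subarray is [3] with sum 3. This subarray runs from index 3 to index 3.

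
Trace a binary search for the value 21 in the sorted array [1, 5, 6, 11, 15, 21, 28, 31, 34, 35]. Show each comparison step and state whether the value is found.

Binary search for 21 in [1, 5, 6, 11, 15, 21, 28, 31, 34, 35]:

lo=0, hi=9, mid=4, arr[mid]=15 -> 15 < 21, search right half
lo=5, hi=9, mid=7, arr[mid]=31 -> 31 > 21, search left half
lo=5, hi=6, mid=5, arr[mid]=21 -> Found target at index 5!

Binary search finds 21 at index 5 after 3 comparisons. The search repeatedly halves the search space by comparing with the middle element.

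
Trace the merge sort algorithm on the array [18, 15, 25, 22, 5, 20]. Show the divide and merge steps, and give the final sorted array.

Merge sort trace:

Split: [18, 15, 25, 22, 5, 20] -> [18, 15, 25] and [22, 5, 20]
  Split: [18, 15, 25] -> [18] and [15, 25]
    Split: [15, 25] -> [15] and [25]
    Merge: [15] + [25] -> [15, 25]
  Merge: [18] + [15, 25] -> [15, 18, 25]
  Split: [22, 5, 20] -> [22] and [5, 20]
    Split: [5, 20] -> [5] and [20]
    Merge: [5] + [20] -> [5, 20]
  Merge: [22] + [5, 20] -> [5, 20, 22]
Merge: [15, 18, 25] + [5, 20, 22] -> [5, 15, 18, 20, 22, 25]

Final sorted array: [5, 15, 18, 20, 22, 25]

The merge sort proceeds by recursively splitting the array and merging sorted halves.
After all merges, the sorted array is [5, 15, 18, 20, 22, 25].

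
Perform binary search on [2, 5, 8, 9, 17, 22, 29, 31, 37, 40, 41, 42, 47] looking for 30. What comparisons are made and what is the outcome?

Binary search for 30 in [2, 5, 8, 9, 17, 22, 29, 31, 37, 40, 41, 42, 47]:

lo=0, hi=12, mid=6, arr[mid]=29 -> 29 < 30, search right half
lo=7, hi=12, mid=9, arr[mid]=40 -> 40 > 30, search left half
lo=7, hi=8, mid=7, arr[mid]=31 -> 31 > 30, search left half
lo=7 > hi=6, target 30 not found

Binary search determines that 30 is not in the array after 3 comparisons. The search space was exhausted without finding the target.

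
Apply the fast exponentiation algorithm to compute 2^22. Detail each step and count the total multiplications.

Computing 2^22 by squaring (build up from 2^1; each line after the first costs one multiplication):

2^1 = 2
2^2 = (2^1)^2 = 2^2 = 4
2^4 = (2^2)^2 = 4^2 = 16
2^5 = 2 * 2^4 = 2 * 16 = 32
2^10 = (2^5)^2 = 32^2 = 1024
2^11 = 2 * 2^10 = 2 * 1024 = 2048
2^22 = (2^11)^2 = 2048^2 = 4194304

Result: 4194304
Multiplications needed: 6 (6 lines after 2^1)

2^22 = 4194304. Using exponentiation by squaring, this requires 6 multiplications. The key idea: if the exponent is even, square the half-power; if odd, multiply by the base once.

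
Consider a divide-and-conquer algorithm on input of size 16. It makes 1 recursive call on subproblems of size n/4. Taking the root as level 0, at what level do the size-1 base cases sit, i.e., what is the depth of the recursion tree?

For divide and conquer with division factor 4:

Problem sizes at each level:
Level 0: 16
Level 1: 4
Level 2: 1

The root is level 0 and the size-1 base case is level 2 (the tree spans levels 0 through 2, i.e. 3 levels counting the root), so the depth is the number of divisions: log_4(16) = 2

The recursion tree depth is log_4(16) = 2. At each level, the problem size is divided by 4, so it takes 2 divisions to reduce to a base case of size 1. The algorithm makes 1 recursive call at each level.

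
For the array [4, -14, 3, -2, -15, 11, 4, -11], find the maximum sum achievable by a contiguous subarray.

Using Kadane's algorithm on [4, -14, 3, -2, -15, 11, 4, -11]:

Scanning through the array:
Position 1 (value -14): max_ending_here = -10, max_so_far = 4
Position 2 (value 3): max_ending_here = 3, max_so_far = 4
Position 3 (value -2): max_ending_here = 1, max_so_far = 4
Position 4 (value -15): max_ending_here = -14, max_so_far = 4
Position 5 (value 11): max_ending_here = 11, max_so_far = 11
Position 6 (value 4): max_ending_here = 15, max_so_far = 15
Position 7 (value -11): max_ending_here = 4, max_so_far = 15

Maximum subarray: [11, 4]
Maximum sum: 15

The maximum subarray is [11, 4] with sum 15. This subarray runs from index 5 to index 6.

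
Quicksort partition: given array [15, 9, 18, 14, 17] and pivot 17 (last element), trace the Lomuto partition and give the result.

Lomuto partition with pivot = 17:

Initial array: [15, 9, 18, 14, 17]

arr[0]=15 <= 17: swap with position 0, array becomes [15, 9, 18, 14, 17]
arr[1]=9 <= 17: swap with position 1, array becomes [15, 9, 18, 14, 17]
arr[2]=18 > 17: no swap
arr[3]=14 <= 17: swap with position 2, array becomes [15, 9, 14, 18, 17]

Place pivot at position 3: [15, 9, 14, 17, 18]
Pivot position: 3

After partitioning with pivot 17, the array becomes [15, 9, 14, 17, 18]. The pivot is placed at index 3. All elements to the left of the pivot are <= 17, and all elements to the right are > 17.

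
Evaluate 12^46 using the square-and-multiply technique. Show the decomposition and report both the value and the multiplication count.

Computing 12^46 by squaring (build up from 12^1; each line after the first costs one multiplication):

12^1 = 12
12^2 = (12^1)^2 = 12^2 = 144
12^4 = (12^2)^2 = 144^2 = 20736
12^5 = 12 * 12^4 = 12 * 20736 = 248832
12^10 = (12^5)^2 = 248832^2 = 61917364224
12^11 = 12 * 12^10 = 12 * 61917364224 = 743008370688
12^22 = (12^11)^2 = 743008370688^2 = 552061438912436417593344
12^23 = 12 * 12^22 = 12 * 552061438912436417593344 = 6624737266949237011120128
12^46 = (12^23)^2 = 6624737266949237011120128^2 = 43887143856106046360568987631860370008329246736384

Result: 43887143856106046360568987631860370008329246736384
Multiplications needed: 8 (8 lines after 12^1)

12^46 = 43887143856106046360568987631860370008329246736384. Using exponentiation by squaring, this requires 8 multiplications. The key idea: if the exponent is even, square the half-power; if odd, multiply by the base once.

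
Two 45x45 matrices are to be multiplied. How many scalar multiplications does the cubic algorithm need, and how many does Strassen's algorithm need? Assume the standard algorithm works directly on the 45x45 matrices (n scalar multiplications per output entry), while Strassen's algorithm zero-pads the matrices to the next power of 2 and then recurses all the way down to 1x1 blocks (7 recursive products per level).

Matrix multiplication for 45x45 matrices:

Strassen's algorithm requires power-of-2 dimensions. Pad 45x45 to 64x64 (next power of 2).

Standard algorithm: 45^3 = 91125 multiplications
Strassen's algorithm: 7^(log2(64)) = 7^6 = 117649 multiplications
Difference: 91125 - 117649 = -26524 (Strassen uses MORE here due to padding overhead — for small or just-over-power-of-2 n, padding can outweigh the per-level savings)

Standard: 91125 multiplications (45^3). Strassen: 117649 multiplications (7^6, after padding to 64x64). Strassen reduces 8 recursive multiplications to 7 at each level.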